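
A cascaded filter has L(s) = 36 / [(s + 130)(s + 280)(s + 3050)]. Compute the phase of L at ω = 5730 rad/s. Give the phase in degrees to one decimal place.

-237.9°

∠(j5730 + 130) = arctan(5730/130) = 88.70°
∠(j5730 + 280) = arctan(5730/280) = 87.20°
∠(j5730 + 3050) = arctan(5730/3050) = 61.97°
∠L(j5730) = − (88.70° + 87.20° + 61.97°) = -237.88°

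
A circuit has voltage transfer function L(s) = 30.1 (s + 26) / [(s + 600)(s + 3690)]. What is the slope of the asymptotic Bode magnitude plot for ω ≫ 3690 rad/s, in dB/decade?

With 1 zero and 2 poles, the high-frequency asymptotic slope is 20 × (1 − 2) = -20 dB/decade.

-20 dB/decade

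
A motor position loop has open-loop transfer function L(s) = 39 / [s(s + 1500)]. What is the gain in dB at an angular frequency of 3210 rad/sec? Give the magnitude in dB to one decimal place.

|j3210 + 1500| = √(3210² + 1500²) = 3543
|j3210| = 3210
|L(j3210)| = 39 / (3543 × 3210) = 3.429e-06
20 log₁₀(3.429e-06) = -109.30 dB

-109.3 dB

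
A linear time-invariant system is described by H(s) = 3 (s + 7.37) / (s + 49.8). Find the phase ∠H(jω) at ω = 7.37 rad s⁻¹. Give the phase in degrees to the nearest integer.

37°

∠(j7.37 + 7.37) = arctan(7.37/7.37) = 45.00°
∠(j7.37 + 49.8) = arctan(7.37/49.8) = 8.42°
∠H(j7.37) = 45.00° − 8.42° = 36.58°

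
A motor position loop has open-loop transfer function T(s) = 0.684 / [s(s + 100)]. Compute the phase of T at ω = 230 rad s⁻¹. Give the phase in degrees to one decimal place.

-156.5°

∠(j230 + 100) = arctan(230/100) = 66.50°
∠(j230) = 90.00°
∠T(j230) = − (66.50° + 90.00°) = -156.50°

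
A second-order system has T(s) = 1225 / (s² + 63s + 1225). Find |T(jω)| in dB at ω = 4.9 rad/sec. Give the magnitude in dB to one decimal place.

|(j4.9)² + 63(j4.9) + 1225| = |1201 + j308.7| = 1240
|T(j4.9)| = 1225 / 1240 = 0.98788
20 log₁₀(0.98788) = -0.11 dB

-0.1 dB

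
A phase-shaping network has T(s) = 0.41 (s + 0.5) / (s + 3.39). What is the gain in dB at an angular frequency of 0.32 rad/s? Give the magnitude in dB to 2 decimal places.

|j0.32 + 0.5| = √(0.32² + 0.5²) = 0.5936
|j0.32 + 3.39| = √(0.32² + 3.39²) = 3.405
|T(j0.32)| = 0.41 × 0.5936 / 3.405 = 0.071479
20 log₁₀(0.071479) = -22.916 dB

-22.92 dB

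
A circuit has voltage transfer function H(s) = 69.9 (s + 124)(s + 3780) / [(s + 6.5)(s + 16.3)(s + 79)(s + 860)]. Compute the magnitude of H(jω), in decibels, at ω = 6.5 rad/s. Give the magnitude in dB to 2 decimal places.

|j6.5 + 124| = √(6.5² + 124²) = 124.2
|j6.5 + 3780| = √(6.5² + 3780²) = 3780
|j6.5 + 6.5| = √(6.5² + 6.5²) = 9.192
|j6.5 + 16.3| = √(6.5² + 16.3²) = 17.55
|j6.5 + 79| = √(6.5² + 79²) = 79.27
|j6.5 + 860| = √(6.5² + 860²) = 860
|H(j6.5)| = 69.9 × 124.2 × 3780 / (9.192 × 17.55 × 79.27 × 860) = 2.9835
20 log₁₀(2.9835) = 9.494 dB

9.49 dB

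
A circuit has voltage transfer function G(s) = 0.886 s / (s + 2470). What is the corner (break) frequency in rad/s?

The single real pole at s = −2470 gives a corner at ω = 2470 rad/s.

2470 rad/s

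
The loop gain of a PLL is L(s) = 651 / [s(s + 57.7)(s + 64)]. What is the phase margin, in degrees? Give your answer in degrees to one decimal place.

Gain crossover: |L(jω)| = 1 at ω ≈ 0.176 rad s⁻¹.
∠L(j0.176) = −90° − arctan(0.176/57.7) − arctan(0.176/64) ≈ -90.33°
PM = 180° + (-90.33°) = 89.67°

89.7°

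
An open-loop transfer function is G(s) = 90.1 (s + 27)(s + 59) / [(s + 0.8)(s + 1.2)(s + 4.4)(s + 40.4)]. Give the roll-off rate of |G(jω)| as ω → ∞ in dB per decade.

With 2 zeros and 4 poles, the high-frequency asymptotic slope is 20 × (2 − 4) = -40 dB/decade.

-40 dB/decade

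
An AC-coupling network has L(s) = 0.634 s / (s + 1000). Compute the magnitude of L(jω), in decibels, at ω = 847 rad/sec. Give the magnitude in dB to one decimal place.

|j847| = 847
|j847 + 1000| = √(847² + 1000²) = 1310
|L(j847)| = 0.634 × 847 / 1310 = 0.40977
20 log₁₀(0.40977) = -7.75 dB

-7.7 dB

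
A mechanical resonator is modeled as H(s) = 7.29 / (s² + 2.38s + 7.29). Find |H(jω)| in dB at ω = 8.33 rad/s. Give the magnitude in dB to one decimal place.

|(j8.33)² + 2.38(j8.33) + 7.29| = |-62.099 + j19.825| = 65.19
|H(j8.33)| = 7.29 / 65.19 = 0.11183
20 log₁₀(0.11183) = -19.03 dB

-19.0 dB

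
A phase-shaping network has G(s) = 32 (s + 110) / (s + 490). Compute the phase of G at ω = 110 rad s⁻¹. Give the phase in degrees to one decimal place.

32.3°

∠(j110 + 110) = arctan(110/110) = 45.00°
∠(j110 + 490) = arctan(110/490) = 12.65°
∠G(j110) = 45.00° − 12.65° = 32.35°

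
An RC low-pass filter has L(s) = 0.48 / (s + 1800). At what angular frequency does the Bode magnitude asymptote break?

The single real pole at s = −1800 gives a corner at ω = 1800 rad/s.

1800 rad/s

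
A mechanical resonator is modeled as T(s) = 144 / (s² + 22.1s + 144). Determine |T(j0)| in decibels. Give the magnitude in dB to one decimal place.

T(0) = 144 / 144 = 1
20 log₁₀(1) = 0.00 dB

0.0 dB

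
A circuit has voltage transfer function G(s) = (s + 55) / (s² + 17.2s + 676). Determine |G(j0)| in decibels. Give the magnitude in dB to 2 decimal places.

-21.79 dB

G(0) = 1 × 55 / 676 = 0.081361
20 log₁₀(0.081361) = -21.792 dB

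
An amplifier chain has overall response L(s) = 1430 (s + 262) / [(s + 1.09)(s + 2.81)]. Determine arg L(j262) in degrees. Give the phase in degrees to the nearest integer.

∠(j262 + 262) = arctan(262/262) = 45.00°
∠(j262 + 1.09) = arctan(262/1.09) = 89.76°
∠(j262 + 2.81) = arctan(262/2.81) = 89.39°
∠L(j262) = 45.00° − (89.76° + 89.39°) = -134.15°

-134°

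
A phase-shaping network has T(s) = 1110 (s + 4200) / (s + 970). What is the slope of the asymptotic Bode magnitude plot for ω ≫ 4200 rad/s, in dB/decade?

With 1 zero and 1 pole, the high-frequency asymptotic slope is 20 × (1 − 1) = 0 dB/decade.

0 dB/decade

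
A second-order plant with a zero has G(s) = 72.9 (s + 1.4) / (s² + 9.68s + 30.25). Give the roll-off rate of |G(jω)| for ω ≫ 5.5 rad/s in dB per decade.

With 1 zero and 2 poles, the high-frequency asymptotic slope is 20 × (1 − 2) = -20 dB/decade.

-20 dB/decade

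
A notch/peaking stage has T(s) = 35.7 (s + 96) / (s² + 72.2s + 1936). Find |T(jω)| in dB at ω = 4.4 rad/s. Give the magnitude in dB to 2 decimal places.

4.94 dB

|j4.4 + 96| = √(4.4² + 96²) = 96.1
|(j4.4)² + 72.2(j4.4) + 1936| = |1916.6 + j317.68| = 1943
|T(j4.4)| = 35.7 × 96.1 / 1943 = 1.7659
20 log₁₀(1.7659) = 4.939 dB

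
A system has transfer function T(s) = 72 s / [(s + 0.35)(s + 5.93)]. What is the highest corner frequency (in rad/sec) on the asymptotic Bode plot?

Break frequencies occur at each pole and zero magnitude: 0.35 rad/sec, 5.93 rad/sec.
The highest is 5.93 rad/sec.

5.93 rad/sec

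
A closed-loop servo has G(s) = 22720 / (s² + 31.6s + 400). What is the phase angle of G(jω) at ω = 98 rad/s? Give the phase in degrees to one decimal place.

-161.4 deg

∠[(j98)² + 31.6(j98) + 400] = ∠[-9204 + j3096.8] = 161.40°
∠G(j98) = −161.40° = -161.40°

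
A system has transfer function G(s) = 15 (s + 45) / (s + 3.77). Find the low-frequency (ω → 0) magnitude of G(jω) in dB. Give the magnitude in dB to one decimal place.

45.1 dB

G(0) = 15 × 45 / 3.77 = 179.05
20 log₁₀(179.05) = 45.06 dB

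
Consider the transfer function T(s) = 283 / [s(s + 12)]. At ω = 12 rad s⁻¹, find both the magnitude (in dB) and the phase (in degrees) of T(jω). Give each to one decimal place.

|T| = 2.9 dB, ∠T = -135.0°

|j12 + 12| = √(12² + 12²) = 16.97
|j12| = 12
|T(j12)| = 283 / (16.97 × 12) = 1.3897
20 log₁₀(1.3897) = 2.86 dB
∠(j12 + 12) = arctan(12/12) = 45.00°
∠(j12) = 90.00°
∠T(j12) = − (45.00° + 90.00°) = -135.00°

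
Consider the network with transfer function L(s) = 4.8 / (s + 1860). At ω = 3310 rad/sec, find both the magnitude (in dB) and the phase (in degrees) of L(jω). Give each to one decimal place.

|j3310 + 1860| = √(3310² + 1860²) = 3797
|L(j3310)| = 4.8 / 3797 = 0.0012642
20 log₁₀(0.0012642) = -57.96 dB
∠(j3310 + 1860) = arctan(3310/1860) = 60.67°
∠L(j3310) = −60.67° = -60.67°

|L| = -58.0 dB, ∠L = -60.7°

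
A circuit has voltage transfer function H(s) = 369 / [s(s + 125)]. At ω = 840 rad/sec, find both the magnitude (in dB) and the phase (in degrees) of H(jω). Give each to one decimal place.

|j840 + 125| = √(840² + 125²) = 849.2
|j840| = 840
|H(j840)| = 369 / (849.2 × 840) = 0.00051726
20 log₁₀(0.00051726) = -65.73 dB
∠(j840 + 125) = arctan(840/125) = 81.54°
∠(j840) = 90.00°
∠H(j840) = − (81.54° + 90.00°) = -171.54°

|H| = -65.7 dB, ∠H = -171.5°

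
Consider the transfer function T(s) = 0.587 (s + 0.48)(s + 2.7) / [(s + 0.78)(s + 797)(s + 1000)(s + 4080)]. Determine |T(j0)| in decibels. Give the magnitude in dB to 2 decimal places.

T(0) = 0.587 × 0.48 × 2.7 / (0.78 × 797 × 1000 × 4080) = 2.9994e-10
20 log₁₀(2.9994e-10) = -190.459 dB

-190.46 dB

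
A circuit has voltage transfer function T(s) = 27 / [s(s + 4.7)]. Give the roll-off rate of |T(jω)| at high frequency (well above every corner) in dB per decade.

-40 dB/decade

With 0 zeros and 2 poles, the high-frequency asymptotic slope is 20 × (0 − 2) = -40 dB/decade.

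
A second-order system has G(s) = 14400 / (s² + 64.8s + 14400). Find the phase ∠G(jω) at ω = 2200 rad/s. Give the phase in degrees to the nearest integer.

∠[(j2200)² + 64.8(j2200) + 14400] = ∠[-4.8256e+06 + j1.4256e+05] = 178.31°
∠G(j2200) = −178.31° = -178.31°

-178 deg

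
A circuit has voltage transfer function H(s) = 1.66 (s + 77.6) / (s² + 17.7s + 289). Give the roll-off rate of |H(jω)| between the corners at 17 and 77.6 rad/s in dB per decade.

-40 dB/decade

In this band the factors already past their corner are: complex pole pair at ωₙ ≈ 17; net slope = -40 dB/decade.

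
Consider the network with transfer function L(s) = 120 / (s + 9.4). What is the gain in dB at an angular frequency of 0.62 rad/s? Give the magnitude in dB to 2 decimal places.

22.10 dB

|j0.62 + 9.4| = √(0.62² + 9.4²) = 9.42
|L(j0.62)| = 120 / 9.42 = 12.738
20 log₁₀(12.738) = 22.102 dB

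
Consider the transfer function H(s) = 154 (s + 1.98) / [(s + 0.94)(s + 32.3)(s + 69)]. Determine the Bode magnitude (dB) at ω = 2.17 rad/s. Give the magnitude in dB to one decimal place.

|j2.17 + 1.98| = √(2.17² + 1.98²) = 2.938
|j2.17 + 0.94| = √(2.17² + 0.94²) = 2.365
|j2.17 + 32.3| = √(2.17² + 32.3²) = 32.37
|j2.17 + 69| = √(2.17² + 69²) = 69.03
|H(j2.17)| = 154 × 2.938 / (2.365 × 32.37 × 69.03) = 0.085598
20 log₁₀(0.085598) = -21.35 dB

-21.4 dB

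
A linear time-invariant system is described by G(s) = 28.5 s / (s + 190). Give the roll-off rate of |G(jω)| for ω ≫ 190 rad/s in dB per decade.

0 dB/decade

With 1 zero and 1 pole, the high-frequency asymptotic slope is 20 × (1 − 1) = 0 dB/decade.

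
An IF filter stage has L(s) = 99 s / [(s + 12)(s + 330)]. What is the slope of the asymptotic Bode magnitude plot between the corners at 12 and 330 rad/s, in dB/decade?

0 dB/decade

In this band the factors already past their corner are: 1 differentiator zero, pole at 12; net slope = 0 dB/decade.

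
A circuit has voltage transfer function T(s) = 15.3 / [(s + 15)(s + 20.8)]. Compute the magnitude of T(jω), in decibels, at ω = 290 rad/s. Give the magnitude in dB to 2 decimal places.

-74.84 dB

|j290 + 15| = √(290² + 15²) = 290.4
|j290 + 20.8| = √(290² + 20.8²) = 290.7
|T(j290)| = 15.3 / (290.4 × 290.7) = 0.00018122
20 log₁₀(0.00018122) = -74.836 dB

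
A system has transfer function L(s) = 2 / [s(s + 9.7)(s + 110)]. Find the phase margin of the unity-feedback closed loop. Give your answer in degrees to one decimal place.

90.0°

Gain crossover: |L(jω)| = 1 at ω ≈ 0.00187 rad/s.
∠L(j0.00187) = −90° − arctan(0.00187/9.7) − arctan(0.00187/110) ≈ -90.01°
PM = 180° + (-90.01°) = 89.99°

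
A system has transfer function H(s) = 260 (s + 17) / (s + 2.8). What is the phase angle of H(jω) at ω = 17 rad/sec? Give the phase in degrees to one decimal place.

-35.6°

∠(j17 + 17) = arctan(17/17) = 45.00°
∠(j17 + 2.8) = arctan(17/2.8) = 80.65°
∠H(j17) = 45.00° − 80.65° = -35.65°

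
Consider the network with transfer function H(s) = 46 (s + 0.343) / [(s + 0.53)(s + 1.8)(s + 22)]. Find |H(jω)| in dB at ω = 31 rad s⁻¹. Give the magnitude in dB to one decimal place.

|j31 + 0.343| = √(31² + 0.343²) = 31
|j31 + 0.53| = √(31² + 0.53²) = 31
|j31 + 1.8| = √(31² + 1.8²) = 31.05
|j31 + 22| = √(31² + 22²) = 38.01
|H(j31)| = 46 × 31 / (31 × 31.05 × 38.01) = 0.038967
20 log₁₀(0.038967) = -28.19 dB

-28.2 dB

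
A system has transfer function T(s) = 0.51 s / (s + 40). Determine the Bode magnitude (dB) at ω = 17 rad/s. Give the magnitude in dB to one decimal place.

|j17| = 17
|j17 + 40| = √(17² + 40²) = 43.46
|T(j17)| = 0.51 × 17 / 43.46 = 0.19948
20 log₁₀(0.19948) = -14.00 dB

-14.0 dB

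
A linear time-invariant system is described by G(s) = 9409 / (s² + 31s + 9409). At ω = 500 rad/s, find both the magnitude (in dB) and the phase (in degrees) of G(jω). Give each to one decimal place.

|(j500)² + 31(j500) + 9409| = |-2.4059e+05 + j15500| = 2.411e+05
|G(j500)| = 9409 / 2.411e+05 = 0.039027
20 log₁₀(0.039027) = -28.17 dB
∠[(j500)² + 31(j500) + 9409] = ∠[-2.4059e+05 + j15500] = 176.31°
∠G(j500) = −176.31° = -176.31°

|G| = -28.2 dB, ∠G = -176.3 deg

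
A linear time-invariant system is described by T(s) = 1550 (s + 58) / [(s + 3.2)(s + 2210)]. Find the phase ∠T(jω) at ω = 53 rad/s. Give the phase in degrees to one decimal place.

∠(j53 + 58) = arctan(53/58) = 42.42°
∠(j53 + 3.2) = arctan(53/3.2) = 86.54°
∠(j53 + 2210) = arctan(53/2210) = 1.37°
∠T(j53) = 42.42° − (86.54° + 1.37°) = -45.50°

-45.5 deg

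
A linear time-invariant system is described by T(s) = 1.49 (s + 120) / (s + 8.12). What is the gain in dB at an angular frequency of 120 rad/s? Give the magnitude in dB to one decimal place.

6.5 dB

|j120 + 120| = √(120² + 120²) = 169.7
|j120 + 8.12| = √(120² + 8.12²) = 120.3
|T(j120)| = 1.49 × 169.7 / 120.3 = 2.1024
20 log₁₀(2.1024) = 6.45 dB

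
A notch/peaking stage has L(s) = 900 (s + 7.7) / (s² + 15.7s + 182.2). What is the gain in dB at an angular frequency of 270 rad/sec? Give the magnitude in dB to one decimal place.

|j270 + 7.7| = √(270² + 7.7²) = 270.1
|(j270)² + 15.7(j270) + 182.2| = |-72718 + j4239| = 7.284e+04
|L(j270)| = 900 × 270.1 / 7.284e+04 = 3.3374
20 log₁₀(3.3374) = 10.47 dB

10.5 dB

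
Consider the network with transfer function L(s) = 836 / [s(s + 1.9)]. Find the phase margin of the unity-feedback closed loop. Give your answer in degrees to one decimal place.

Gain crossover: |L(jω)| = 1 at ω ≈ 28.9 rad/s.
∠L(j28.9) = −90° − arctan(28.9/1.9) ≈ -176.24°
PM = 180° + (-176.24°) = 3.76°

3.8°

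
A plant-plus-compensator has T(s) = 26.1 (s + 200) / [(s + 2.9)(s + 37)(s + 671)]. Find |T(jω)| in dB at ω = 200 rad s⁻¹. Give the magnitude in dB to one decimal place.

|j200 + 200| = √(200² + 200²) = 282.8
|j200 + 2.9| = √(200² + 2.9²) = 200
|j200 + 37| = √(200² + 37²) = 203.4
|j200 + 671| = √(200² + 671²) = 700.2
|T(j200)| = 26.1 × 282.8 / (200 × 203.4 × 700.2) = 0.00025916
20 log₁₀(0.00025916) = -71.73 dB

-71.7 dB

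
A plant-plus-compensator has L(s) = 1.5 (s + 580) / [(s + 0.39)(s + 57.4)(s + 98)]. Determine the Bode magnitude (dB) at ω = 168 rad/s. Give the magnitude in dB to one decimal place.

|j168 + 580| = √(168² + 580²) = 603.8
|j168 + 0.39| = √(168² + 0.39²) = 168
|j168 + 57.4| = √(168² + 57.4²) = 177.5
|j168 + 98| = √(168² + 98²) = 194.5
|L(j168)| = 1.5 × 603.8 / (168 × 177.5 × 194.5) = 0.00015614
20 log₁₀(0.00015614) = -76.13 dB

-76.1 dB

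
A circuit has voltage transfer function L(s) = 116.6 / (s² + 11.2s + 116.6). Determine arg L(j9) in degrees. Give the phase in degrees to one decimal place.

-70.5°

∠[(j9)² + 11.2(j9) + 116.6] = ∠[35.6 + j100.8] = 70.55°
∠L(j9) = −70.55° = -70.55°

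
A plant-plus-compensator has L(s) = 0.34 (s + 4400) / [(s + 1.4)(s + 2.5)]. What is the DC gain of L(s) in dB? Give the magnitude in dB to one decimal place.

52.6 dB

L(0) = 0.34 × 4400 / (1.4 × 2.5) = 427.43
20 log₁₀(427.43) = 52.62 dB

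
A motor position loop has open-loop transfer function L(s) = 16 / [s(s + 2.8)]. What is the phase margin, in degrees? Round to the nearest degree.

38 deg

Gain crossover: |L(jω)| = 1 at ω ≈ 3.54 rad/sec.
∠L(j3.54) = −90° − arctan(3.54/2.8) ≈ -141.68°
PM = 180° + (-141.68°) = 38.32°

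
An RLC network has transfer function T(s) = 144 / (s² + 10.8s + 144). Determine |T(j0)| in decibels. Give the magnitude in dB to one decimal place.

T(0) = 144 / 144 = 1
20 log₁₀(1) = 0.00 dB

0.0 dB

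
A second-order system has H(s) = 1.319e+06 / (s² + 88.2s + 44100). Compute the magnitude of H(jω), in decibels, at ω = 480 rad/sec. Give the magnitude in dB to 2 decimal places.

|(j480)² + 88.2(j480) + 44100| = |-1.863e+05 + j42336| = 1.91e+05
|H(j480)| = 1.319e+06 / 1.91e+05 = 6.904
20 log₁₀(6.904) = 16.782 dB

16.78 dB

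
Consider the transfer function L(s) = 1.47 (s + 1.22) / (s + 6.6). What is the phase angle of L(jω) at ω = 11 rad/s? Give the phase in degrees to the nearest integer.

25°

∠(j11 + 1.22) = arctan(11/1.22) = 83.67°
∠(j11 + 6.6) = arctan(11/6.6) = 59.04°
∠L(j11) = 83.67° − 59.04° = 24.63°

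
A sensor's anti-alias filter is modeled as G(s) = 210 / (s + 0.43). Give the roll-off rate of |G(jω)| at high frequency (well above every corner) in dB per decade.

With 0 zeros and 1 pole, the high-frequency asymptotic slope is 20 × (0 − 1) = -20 dB/decade.

-20 dB/decade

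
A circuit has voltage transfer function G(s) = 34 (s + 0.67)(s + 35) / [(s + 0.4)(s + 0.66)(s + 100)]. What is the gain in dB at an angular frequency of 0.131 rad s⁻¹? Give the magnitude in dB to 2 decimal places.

29.15 dB

|j0.131 + 0.67| = √(0.131² + 0.67²) = 0.6827
|j0.131 + 35| = √(0.131² + 35²) = 35
|j0.131 + 0.4| = √(0.131² + 0.4²) = 0.4209
|j0.131 + 0.66| = √(0.131² + 0.66²) = 0.6729
|j0.131 + 100| = √(0.131² + 100²) = 100
|G(j0.131)| = 34 × 0.6827 × 35 / (0.4209 × 0.6729 × 100) = 28.685
20 log₁₀(28.685) = 29.153 dB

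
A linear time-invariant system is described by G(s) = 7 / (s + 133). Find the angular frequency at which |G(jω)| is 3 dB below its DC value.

For a single-pole low-pass, the −3 dB point is at the pole: ω = 133 rad/s.

133 rad/s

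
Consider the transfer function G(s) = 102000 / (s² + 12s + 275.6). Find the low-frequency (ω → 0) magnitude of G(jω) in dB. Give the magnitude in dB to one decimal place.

G(0) = 102000 / 275.6 = 370.1
20 log₁₀(370.1) = 51.37 dB

51.4 dB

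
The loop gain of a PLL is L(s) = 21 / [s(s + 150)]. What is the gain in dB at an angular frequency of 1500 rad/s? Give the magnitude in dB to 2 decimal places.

|j1500 + 150| = √(1500² + 150²) = 1507
|j1500| = 1500
|L(j1500)| = 21 / (1507 × 1500) = 9.287e-06
20 log₁₀(9.287e-06) = -100.642 dB

-100.64 dB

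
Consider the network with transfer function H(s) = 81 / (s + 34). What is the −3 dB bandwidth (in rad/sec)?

For a single-pole low-pass, the −3 dB point is at the pole: ω = 34 rad/sec.

34 rad/sec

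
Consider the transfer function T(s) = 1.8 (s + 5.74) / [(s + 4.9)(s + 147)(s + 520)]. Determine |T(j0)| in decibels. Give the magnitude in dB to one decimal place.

T(0) = 1.8 × 5.74 / (4.9 × 147 × 520) = 2.7585e-05
20 log₁₀(2.7585e-05) = -91.19 dB

-91.2 dB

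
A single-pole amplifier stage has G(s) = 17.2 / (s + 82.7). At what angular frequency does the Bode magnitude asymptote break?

82.7 rad/s

The single real pole at s = −82.7 gives a corner at ω = 82.7 rad/s.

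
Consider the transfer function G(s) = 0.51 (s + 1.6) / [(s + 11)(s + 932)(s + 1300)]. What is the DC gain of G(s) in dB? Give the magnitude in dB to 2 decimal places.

G(0) = 0.51 × 1.6 / (11 × 932 × 1300) = 6.1226e-08
20 log₁₀(6.1226e-08) = -144.261 dB

-144.26 dB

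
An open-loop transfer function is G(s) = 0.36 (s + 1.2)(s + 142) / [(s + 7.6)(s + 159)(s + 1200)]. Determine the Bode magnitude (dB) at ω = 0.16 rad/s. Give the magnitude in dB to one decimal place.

|j0.16 + 1.2| = √(0.16² + 1.2²) = 1.211
|j0.16 + 142| = √(0.16² + 142²) = 142
|j0.16 + 7.6| = √(0.16² + 7.6²) = 7.602
|j0.16 + 159| = √(0.16² + 159²) = 159
|j0.16 + 1200| = √(0.16² + 1200²) = 1200
|G(j0.16)| = 0.36 × 1.211 × 142 / (7.602 × 159 × 1200) = 4.2669e-05
20 log₁₀(4.2669e-05) = -87.40 dB

-87.4 dB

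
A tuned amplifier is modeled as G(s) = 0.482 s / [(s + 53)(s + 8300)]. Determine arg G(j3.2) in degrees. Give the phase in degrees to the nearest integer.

87°

∠(j3.2) = 90.00°
∠(j3.2 + 53) = arctan(3.2/53) = 3.46°
∠(j3.2 + 8300) = arctan(3.2/8300) = 0.02°
∠G(j3.2) = 90.00° − (3.46° + 0.02°) = 86.52°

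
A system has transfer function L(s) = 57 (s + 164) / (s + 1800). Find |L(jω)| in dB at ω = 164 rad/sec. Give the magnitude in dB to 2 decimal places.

|j164 + 164| = √(164² + 164²) = 231.9
|j164 + 1800| = √(164² + 1800²) = 1807
|L(j164)| = 57 × 231.9 / 1807 = 7.3142
20 log₁₀(7.3142) = 17.283 dB

17.28 dB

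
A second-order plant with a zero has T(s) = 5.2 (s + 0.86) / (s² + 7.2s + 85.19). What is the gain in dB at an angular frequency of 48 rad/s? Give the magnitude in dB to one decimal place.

-19.1 dB

|j48 + 0.86| = √(48² + 0.86²) = 48.01
|(j48)² + 7.2(j48) + 85.19| = |-2218.8 + j345.6| = 2246
|T(j48)| = 5.2 × 48.01 / 2246 = 0.11117
20 log₁₀(0.11117) = -19.08 dB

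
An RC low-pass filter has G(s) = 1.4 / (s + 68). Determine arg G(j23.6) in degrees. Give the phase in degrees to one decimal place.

-19.1 deg

∠(j23.6 + 68) = arctan(23.6/68) = 19.14°
∠G(j23.6) = −19.14° = -19.14°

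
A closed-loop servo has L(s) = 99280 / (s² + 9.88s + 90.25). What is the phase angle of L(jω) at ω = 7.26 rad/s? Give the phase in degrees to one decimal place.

∠[(j7.26)² + 9.88(j7.26) + 90.25] = ∠[37.542 + j71.729] = 62.37°
∠L(j7.26) = −62.37° = -62.37°

-62.4°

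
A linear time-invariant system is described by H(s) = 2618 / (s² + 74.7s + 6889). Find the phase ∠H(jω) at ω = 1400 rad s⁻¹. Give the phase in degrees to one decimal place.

∠[(j1400)² + 74.7(j1400) + 6889] = ∠[-1.9531e+06 + j1.0458e+05] = 176.94°
∠H(j1400) = −176.94° = -176.94°

-176.9°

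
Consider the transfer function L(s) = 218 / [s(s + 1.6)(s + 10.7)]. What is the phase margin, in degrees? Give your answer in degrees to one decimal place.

-0.7°

Gain crossover: |L(jω)| = 1 at ω ≈ 4.21 rad s⁻¹.
∠L(j4.21) = −90° − arctan(4.21/1.6) − arctan(4.21/10.7) ≈ -180.67°
PM = 180° + (-180.67°) = -0.67°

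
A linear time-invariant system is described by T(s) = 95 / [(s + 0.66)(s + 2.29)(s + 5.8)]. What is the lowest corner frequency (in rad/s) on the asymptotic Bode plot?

0.66 rad/s

Break frequencies occur at each pole and zero magnitude: 0.66 rad/s, 2.29 rad/s, 5.8 rad/s.
The lowest is 0.66 rad/s.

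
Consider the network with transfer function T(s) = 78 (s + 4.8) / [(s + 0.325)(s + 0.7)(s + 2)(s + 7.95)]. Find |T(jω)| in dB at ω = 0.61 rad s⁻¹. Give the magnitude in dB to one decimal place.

30.9 dB

|j0.61 + 4.8| = √(0.61² + 4.8²) = 4.839
|j0.61 + 0.325| = √(0.61² + 0.325²) = 0.6912
|j0.61 + 0.7| = √(0.61² + 0.7²) = 0.9285
|j0.61 + 2| = √(0.61² + 2²) = 2.091
|j0.61 + 7.95| = √(0.61² + 7.95²) = 7.973
|T(j0.61)| = 78 × 4.839 / (0.6912 × 0.9285 × 2.091 × 7.973) = 35.274
20 log₁₀(35.274) = 30.95 dB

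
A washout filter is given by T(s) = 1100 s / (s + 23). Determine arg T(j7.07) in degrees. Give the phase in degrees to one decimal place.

∠(j7.07) = 90.00°
∠(j7.07 + 23) = arctan(7.07/23) = 17.09°
∠T(j7.07) = 90.00° − 17.09° = 72.91°

72.9 deg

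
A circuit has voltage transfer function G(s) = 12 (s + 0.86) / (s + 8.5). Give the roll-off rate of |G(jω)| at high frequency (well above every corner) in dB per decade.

With 1 zero and 1 pole, the high-frequency asymptotic slope is 20 × (1 − 1) = 0 dB/decade.

0 dB/decade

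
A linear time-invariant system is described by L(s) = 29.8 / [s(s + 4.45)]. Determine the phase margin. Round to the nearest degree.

44°

Gain crossover: |L(jω)| = 1 at ω ≈ 4.64 rad/s.
∠L(j4.64) = −90° − arctan(4.64/4.45) ≈ -136.18°
PM = 180° + (-136.18°) = 43.82°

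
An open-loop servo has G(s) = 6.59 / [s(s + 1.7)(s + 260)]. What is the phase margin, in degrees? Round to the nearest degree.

Gain crossover: |G(jω)| = 1 at ω ≈ 0.0149 rad s⁻¹.
∠G(j0.0149) = −90° − arctan(0.0149/1.7) − arctan(0.0149/260) ≈ -90.51°
PM = 180° + (-90.51°) = 89.49°

89°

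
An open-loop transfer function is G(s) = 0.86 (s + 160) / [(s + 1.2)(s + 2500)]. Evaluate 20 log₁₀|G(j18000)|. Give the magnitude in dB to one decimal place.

-86.5 dB

|j18000 + 160| = √(18000² + 160²) = 1.8e+04
|j18000 + 1.2| = √(18000² + 1.2²) = 1.8e+04
|j18000 + 2500| = √(18000² + 2500²) = 1.817e+04
|G(j18000)| = 0.86 × 1.8e+04 / (1.8e+04 × 1.817e+04) = 4.7325e-05
20 log₁₀(4.7325e-05) = -86.50 dB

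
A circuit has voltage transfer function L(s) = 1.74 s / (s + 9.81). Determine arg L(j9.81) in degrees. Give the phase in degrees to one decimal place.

∠(j9.81) = 90.00°
∠(j9.81 + 9.81) = arctan(9.81/9.81) = 45.00°
∠L(j9.81) = 90.00° − 45.00° = 45.00°

45.0°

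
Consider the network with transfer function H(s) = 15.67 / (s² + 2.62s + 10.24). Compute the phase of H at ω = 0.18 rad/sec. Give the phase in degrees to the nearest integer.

-3°

∠[(j0.18)² + 2.62(j0.18) + 10.24] = ∠[10.208 + j0.4716] = 2.65°
∠H(j0.18) = −2.65° = -2.65°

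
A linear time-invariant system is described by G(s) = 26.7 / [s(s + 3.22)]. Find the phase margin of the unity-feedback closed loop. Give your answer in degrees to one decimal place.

Gain crossover: |G(jω)| = 1 at ω ≈ 4.69 rad s⁻¹.
∠G(j4.69) = −90° − arctan(4.69/3.22) ≈ -145.54°
PM = 180° + (-145.54°) = 34.46°

34.5°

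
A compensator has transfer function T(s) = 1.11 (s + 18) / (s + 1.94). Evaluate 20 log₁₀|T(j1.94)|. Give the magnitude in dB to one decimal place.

|j1.94 + 18| = √(1.94² + 18²) = 18.1
|j1.94 + 1.94| = √(1.94² + 1.94²) = 2.744
|T(j1.94)| = 1.11 × 18.1 / 2.744 = 7.3246
20 log₁₀(7.3246) = 17.30 dB

17.3 dB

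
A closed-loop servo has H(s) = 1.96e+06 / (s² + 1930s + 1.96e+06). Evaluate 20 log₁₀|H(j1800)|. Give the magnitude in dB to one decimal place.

-5.5 dB

|(j1800)² + 1930(j1800) + 1.96e+06| = |-1.28e+06 + j3.474e+06| = 3.702e+06
|H(j1800)| = 1.96e+06 / 3.702e+06 = 0.5294
20 log₁₀(0.5294) = -5.52 dB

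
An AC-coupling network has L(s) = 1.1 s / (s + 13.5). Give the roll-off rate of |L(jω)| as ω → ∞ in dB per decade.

0 dB/decade

With 1 zero and 1 pole, the high-frequency asymptotic slope is 20 × (1 − 1) = 0 dB/decade.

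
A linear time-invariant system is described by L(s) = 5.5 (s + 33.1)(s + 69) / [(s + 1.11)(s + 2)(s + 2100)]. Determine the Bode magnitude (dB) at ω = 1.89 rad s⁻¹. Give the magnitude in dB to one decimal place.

|j1.89 + 33.1| = √(1.89² + 33.1²) = 33.15
|j1.89 + 69| = √(1.89² + 69²) = 69.03
|j1.89 + 1.11| = √(1.89² + 1.11²) = 2.192
|j1.89 + 2| = √(1.89² + 2²) = 2.752
|j1.89 + 2100| = √(1.89² + 2100²) = 2100
|L(j1.89)| = 5.5 × 33.15 × 69.03 / (2.192 × 2.752 × 2100) = 0.99374
20 log₁₀(0.99374) = -0.05 dB

-0.1 dB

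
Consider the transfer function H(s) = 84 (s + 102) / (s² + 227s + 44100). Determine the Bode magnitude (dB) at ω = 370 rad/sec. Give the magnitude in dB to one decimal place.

|j370 + 102| = √(370² + 102²) = 383.8
|(j370)² + 227(j370) + 44100| = |-92800 + j83990| = 1.252e+05
|H(j370)| = 84 × 383.8 / 1.252e+05 = 0.25758
20 log₁₀(0.25758) = -11.78 dB

-11.8 dB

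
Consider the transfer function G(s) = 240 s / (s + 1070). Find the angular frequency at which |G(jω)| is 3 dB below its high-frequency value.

For a single-pole high-pass, the −3 dB point is at the pole: ω = 1070 rad/s.

1070 rad/s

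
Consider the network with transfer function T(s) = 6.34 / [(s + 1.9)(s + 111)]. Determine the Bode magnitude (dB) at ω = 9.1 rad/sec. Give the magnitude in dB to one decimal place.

|j9.1 + 1.9| = √(9.1² + 1.9²) = 9.296
|j9.1 + 111| = √(9.1² + 111²) = 111.4
|T(j9.1)| = 6.34 / (9.296 × 111.4) = 0.0061236
20 log₁₀(0.0061236) = -44.26 dB

-44.3 dB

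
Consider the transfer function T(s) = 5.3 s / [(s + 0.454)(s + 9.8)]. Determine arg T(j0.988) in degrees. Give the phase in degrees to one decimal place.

18.9°

∠(j0.988) = 90.00°
∠(j0.988 + 0.454) = arctan(0.988/0.454) = 65.32°
∠(j0.988 + 9.8) = arctan(0.988/9.8) = 5.76°
∠T(j0.988) = 90.00° − (65.32° + 5.76°) = 18.92°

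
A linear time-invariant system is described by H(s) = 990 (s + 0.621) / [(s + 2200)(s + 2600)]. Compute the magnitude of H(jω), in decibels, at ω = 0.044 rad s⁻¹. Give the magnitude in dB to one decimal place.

-79.4 dB

|j0.044 + 0.621| = √(0.044² + 0.621²) = 0.6226
|j0.044 + 2200| = √(0.044² + 2200²) = 2200
|j0.044 + 2600| = √(0.044² + 2600²) = 2600
|H(j0.044)| = 990 × 0.6226 / (2200 × 2600) = 0.00010775
20 log₁₀(0.00010775) = -79.35 dB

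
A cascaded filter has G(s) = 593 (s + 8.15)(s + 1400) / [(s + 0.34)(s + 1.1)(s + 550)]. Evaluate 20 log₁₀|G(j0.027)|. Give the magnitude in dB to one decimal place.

|j0.027 + 8.15| = √(0.027² + 8.15²) = 8.15
|j0.027 + 1400| = √(0.027² + 1400²) = 1400
|j0.027 + 0.34| = √(0.027² + 0.34²) = 0.3411
|j0.027 + 1.1| = √(0.027² + 1.1²) = 1.1
|j0.027 + 550| = √(0.027² + 550²) = 550
|G(j0.027)| = 593 × 8.15 × 1400 / (0.3411 × 1.1 × 550) = 32780
20 log₁₀(32780) = 90.31 dB

90.3 dB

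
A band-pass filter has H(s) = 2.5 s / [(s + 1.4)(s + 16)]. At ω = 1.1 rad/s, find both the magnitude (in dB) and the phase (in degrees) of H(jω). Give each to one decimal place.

|j1.1| = 1.1
|j1.1 + 1.4| = √(1.1² + 1.4²) = 1.78
|j1.1 + 16| = √(1.1² + 16²) = 16.04
|H(j1.1)| = 2.5 × 1.1 / (1.78 × 16.04) = 0.096307
20 log₁₀(0.096307) = -20.33 dB
∠(j1.1) = 90.00°
∠(j1.1 + 1.4) = arctan(1.1/1.4) = 38.16°
∠(j1.1 + 16) = arctan(1.1/16) = 3.93°
∠H(j1.1) = 90.00° − (38.16° + 3.93°) = 47.91°

|H| = -20.3 dB, ∠H = 47.9°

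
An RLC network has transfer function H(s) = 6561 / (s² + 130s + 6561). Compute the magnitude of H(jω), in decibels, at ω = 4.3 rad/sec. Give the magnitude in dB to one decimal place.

|(j4.3)² + 130(j4.3) + 6561| = |6542.5 + j559| = 6566
|H(j4.3)| = 6561 / 6566 = 0.99919
20 log₁₀(0.99919) = -0.01 dB

-0.0 dB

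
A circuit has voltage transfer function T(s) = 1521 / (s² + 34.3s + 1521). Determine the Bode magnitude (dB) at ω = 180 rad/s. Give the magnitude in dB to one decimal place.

|(j180)² + 34.3(j180) + 1521| = |-30879 + j6174| = 3.149e+04
|T(j180)| = 1521 / 3.149e+04 = 0.048301
20 log₁₀(0.048301) = -26.32 dB

-26.3 dB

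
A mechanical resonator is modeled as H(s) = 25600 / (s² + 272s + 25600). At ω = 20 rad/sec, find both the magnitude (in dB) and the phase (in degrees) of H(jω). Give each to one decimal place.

|(j20)² + 272(j20) + 25600| = |25200 + j5440| = 2.578e+04
|H(j20)| = 25600 / 2.578e+04 = 0.993
20 log₁₀(0.993) = -0.06 dB
∠[(j20)² + 272(j20) + 25600] = ∠[25200 + j5440] = 12.18°
∠H(j20) = −12.18° = -12.18°

|H| = -0.1 dB, ∠H = -12.2°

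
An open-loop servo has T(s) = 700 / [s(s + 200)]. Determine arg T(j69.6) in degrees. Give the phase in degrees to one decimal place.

∠(j69.6 + 200) = arctan(69.6/200) = 19.19°
∠(j69.6) = 90.00°
∠T(j69.6) = − (19.19° + 90.00°) = -109.19°

-109.2°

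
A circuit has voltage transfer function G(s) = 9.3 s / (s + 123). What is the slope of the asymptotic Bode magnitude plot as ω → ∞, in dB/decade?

0 dB/decade

With 1 zero and 1 pole, the high-frequency asymptotic slope is 20 × (1 − 1) = 0 dB/decade.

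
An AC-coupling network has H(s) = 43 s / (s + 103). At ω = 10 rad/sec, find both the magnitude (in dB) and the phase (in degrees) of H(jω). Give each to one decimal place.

|j10| = 10
|j10 + 103| = √(10² + 103²) = 103.5
|H(j10)| = 43 × 10 / 103.5 = 4.1552
20 log₁₀(4.1552) = 12.37 dB
∠(j10) = 90.00°
∠(j10 + 103) = arctan(10/103) = 5.55°
∠H(j10) = 90.00° − 5.55° = 84.45°

|H| = 12.4 dB, ∠H = 84.5°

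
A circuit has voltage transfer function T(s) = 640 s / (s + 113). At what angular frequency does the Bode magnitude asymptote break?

113 rad/sec

The single real pole at s = −113 gives a corner at ω = 113 rad/sec.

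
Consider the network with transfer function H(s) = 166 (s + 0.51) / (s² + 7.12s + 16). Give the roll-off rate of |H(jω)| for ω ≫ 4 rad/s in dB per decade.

With 1 zero and 2 poles, the high-frequency asymptotic slope is 20 × (1 − 2) = -20 dB/decade.

-20 dB/decade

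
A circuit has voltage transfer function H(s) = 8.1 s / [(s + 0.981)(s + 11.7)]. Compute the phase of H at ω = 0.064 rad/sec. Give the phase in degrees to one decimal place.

86.0 deg

∠(j0.064) = 90.00°
∠(j0.064 + 0.981) = arctan(0.064/0.981) = 3.73°
∠(j0.064 + 11.7) = arctan(0.064/11.7) = 0.31°
∠H(j0.064) = 90.00° − (3.73° + 0.31°) = 85.95°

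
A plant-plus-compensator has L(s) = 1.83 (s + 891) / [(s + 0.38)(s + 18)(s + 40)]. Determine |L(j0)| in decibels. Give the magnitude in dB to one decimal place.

15.5 dB

L(0) = 1.83 × 891 / (0.38 × 18 × 40) = 5.9595
20 log₁₀(5.9595) = 15.50 dB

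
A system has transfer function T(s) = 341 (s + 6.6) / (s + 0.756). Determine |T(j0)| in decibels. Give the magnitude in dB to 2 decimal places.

T(0) = 341 × 6.6 / 0.756 = 2977
20 log₁₀(2977) = 69.476 dB

69.48 dB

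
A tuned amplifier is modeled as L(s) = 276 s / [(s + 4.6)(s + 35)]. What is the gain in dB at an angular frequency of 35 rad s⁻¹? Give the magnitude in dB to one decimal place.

|j35| = 35
|j35 + 4.6| = √(35² + 4.6²) = 35.3
|j35 + 35| = √(35² + 35²) = 49.5
|L(j35)| = 276 × 35 / (35.3 × 49.5) = 5.5285
20 log₁₀(5.5285) = 14.85 dB

14.9 dB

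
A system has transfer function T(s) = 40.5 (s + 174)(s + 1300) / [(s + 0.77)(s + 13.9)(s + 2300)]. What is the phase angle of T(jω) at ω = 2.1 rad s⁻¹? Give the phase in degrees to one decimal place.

-77.7 deg

∠(j2.1 + 174) = arctan(2.1/174) = 0.69°
∠(j2.1 + 1300) = arctan(2.1/1300) = 0.09°
∠(j2.1 + 0.77) = arctan(2.1/0.77) = 69.86°
∠(j2.1 + 13.9) = arctan(2.1/13.9) = 8.59°
∠(j2.1 + 2300) = arctan(2.1/2300) = 0.05°
∠T(j2.1) = 0.69° + 0.09° − (69.86° + 8.59° + 0.05°) = -77.72°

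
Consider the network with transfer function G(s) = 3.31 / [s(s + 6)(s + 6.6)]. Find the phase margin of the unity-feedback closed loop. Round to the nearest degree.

88°

Gain crossover: |G(jω)| = 1 at ω ≈ 0.0836 rad/s.
∠G(j0.0836) = −90° − arctan(0.0836/6) − arctan(0.0836/6.6) ≈ -91.52°
PM = 180° + (-91.52°) = 88.48°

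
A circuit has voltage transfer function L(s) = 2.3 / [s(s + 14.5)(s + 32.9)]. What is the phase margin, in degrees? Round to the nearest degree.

Gain crossover: |L(jω)| = 1 at ω ≈ 0.00482 rad/s.
∠L(j0.00482) = −90° − arctan(0.00482/14.5) − arctan(0.00482/32.9) ≈ -90.03°
PM = 180° + (-90.03°) = 89.97°

90°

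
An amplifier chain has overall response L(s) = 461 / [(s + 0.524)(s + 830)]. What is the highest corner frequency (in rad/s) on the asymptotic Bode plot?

830 rad/s

Break frequencies occur at each pole and zero magnitude: 0.524 rad/s, 830 rad/s.
The highest is 830 rad/s.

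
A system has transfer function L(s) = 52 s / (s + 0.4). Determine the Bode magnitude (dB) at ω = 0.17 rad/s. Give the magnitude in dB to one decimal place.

|j0.17| = 0.17
|j0.17 + 0.4| = √(0.17² + 0.4²) = 0.4346
|L(j0.17)| = 52 × 0.17 / 0.4346 = 20.339
20 log₁₀(20.339) = 26.17 dB

26.2 dB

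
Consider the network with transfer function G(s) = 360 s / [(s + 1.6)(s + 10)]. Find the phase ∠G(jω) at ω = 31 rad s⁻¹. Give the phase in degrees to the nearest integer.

∠(j31) = 90.00°
∠(j31 + 1.6) = arctan(31/1.6) = 87.05°
∠(j31 + 10) = arctan(31/10) = 72.12°
∠G(j31) = 90.00° − (87.05° + 72.12°) = -69.17°

-69°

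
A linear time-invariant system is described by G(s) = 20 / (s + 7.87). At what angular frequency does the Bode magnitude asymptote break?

7.87 rad/s

The single real pole at s = −7.87 gives a corner at ω = 7.87 rad/s.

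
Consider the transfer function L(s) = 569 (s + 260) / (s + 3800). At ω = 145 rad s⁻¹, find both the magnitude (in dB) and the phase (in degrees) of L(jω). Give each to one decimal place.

|j145 + 260| = √(145² + 260²) = 297.7
|j145 + 3800| = √(145² + 3800²) = 3803
|L(j145)| = 569 × 297.7 / 3803 = 44.544
20 log₁₀(44.544) = 32.98 dB
∠(j145 + 260) = arctan(145/260) = 29.15°
∠(j145 + 3800) = arctan(145/3800) = 2.19°
∠L(j145) = 29.15° − 2.19° = 26.96°

|L| = 33.0 dB, ∠L = 27.0°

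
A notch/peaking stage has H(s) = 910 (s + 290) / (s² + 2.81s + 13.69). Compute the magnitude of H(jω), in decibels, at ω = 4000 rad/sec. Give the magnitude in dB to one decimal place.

|j4000 + 290| = √(4000² + 290²) = 4010
|(j4000)² + 2.81(j4000) + 13.69| = |-1.6e+07 + j11240| = 1.6e+07
|H(j4000)| = 910 × 4010 / 1.6e+07 = 0.2281
20 log₁₀(0.2281) = -12.84 dB

-12.8 dB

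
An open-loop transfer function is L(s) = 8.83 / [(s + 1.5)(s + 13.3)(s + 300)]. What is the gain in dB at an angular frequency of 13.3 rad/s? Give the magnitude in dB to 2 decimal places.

-78.65 dB

|j13.3 + 1.5| = √(13.3² + 1.5²) = 13.38
|j13.3 + 13.3| = √(13.3² + 13.3²) = 18.81
|j13.3 + 300| = √(13.3² + 300²) = 300.3
|L(j13.3)| = 8.83 / (13.38 × 18.81 × 300.3) = 0.0001168
20 log₁₀(0.0001168) = -78.651 dB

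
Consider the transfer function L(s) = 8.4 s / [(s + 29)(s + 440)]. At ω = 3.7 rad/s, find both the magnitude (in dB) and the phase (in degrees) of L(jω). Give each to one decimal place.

|j3.7| = 3.7
|j3.7 + 29| = √(3.7² + 29²) = 29.24
|j3.7 + 440| = √(3.7² + 440²) = 440
|L(j3.7)| = 8.4 × 3.7 / (29.24 × 440) = 0.0024161
20 log₁₀(0.0024161) = -52.34 dB
∠(j3.7) = 90.00°
∠(j3.7 + 29) = arctan(3.7/29) = 7.27°
∠(j3.7 + 440) = arctan(3.7/440) = 0.48°
∠L(j3.7) = 90.00° − (7.27° + 0.48°) = 82.25°

|L| = -52.3 dB, ∠L = 82.2°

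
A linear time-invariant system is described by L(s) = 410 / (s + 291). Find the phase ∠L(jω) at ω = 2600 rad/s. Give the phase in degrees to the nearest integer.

∠(j2600 + 291) = arctan(2600/291) = 83.61°
∠L(j2600) = −83.61° = -83.61°

-84°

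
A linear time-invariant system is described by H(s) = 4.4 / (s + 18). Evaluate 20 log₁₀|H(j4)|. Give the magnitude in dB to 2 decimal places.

|j4 + 18| = √(4² + 18²) = 18.44
|H(j4)| = 4.4 / 18.44 = 0.23862
20 log₁₀(0.23862) = -12.446 dB

-12.45 dB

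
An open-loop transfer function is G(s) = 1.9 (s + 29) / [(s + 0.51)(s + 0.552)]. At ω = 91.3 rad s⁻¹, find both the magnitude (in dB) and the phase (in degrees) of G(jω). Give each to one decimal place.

|G| = -33.2 dB, ∠G = -107.0 deg

|j91.3 + 29| = √(91.3² + 29²) = 95.8
|j91.3 + 0.51| = √(91.3² + 0.51²) = 91.3
|j91.3 + 0.552| = √(91.3² + 0.552²) = 91.3
|G(j91.3)| = 1.9 × 95.8 / (91.3 × 91.3) = 0.021834
20 log₁₀(0.021834) = -33.22 dB
∠(j91.3 + 29) = arctan(91.3/29) = 72.38°
∠(j91.3 + 0.51) = arctan(91.3/0.51) = 89.68°
∠(j91.3 + 0.552) = arctan(91.3/0.552) = 89.65°
∠G(j91.3) = 72.38° − (89.68° + 89.65°) = -106.96°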